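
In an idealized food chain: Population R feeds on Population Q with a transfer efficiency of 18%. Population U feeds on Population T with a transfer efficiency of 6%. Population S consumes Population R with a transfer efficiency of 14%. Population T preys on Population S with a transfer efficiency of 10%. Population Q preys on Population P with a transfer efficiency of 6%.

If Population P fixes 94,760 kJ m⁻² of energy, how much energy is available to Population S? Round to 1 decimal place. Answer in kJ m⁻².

Population Q: 94760 × 0.06 = 5685.6 kJ m⁻²
Population R: 5685.6 × 0.18 = 1023.408 kJ m⁻²
Population S: 1023.408 × 0.14 = 143.27712 kJ m⁻²

143.3 kJ m⁻²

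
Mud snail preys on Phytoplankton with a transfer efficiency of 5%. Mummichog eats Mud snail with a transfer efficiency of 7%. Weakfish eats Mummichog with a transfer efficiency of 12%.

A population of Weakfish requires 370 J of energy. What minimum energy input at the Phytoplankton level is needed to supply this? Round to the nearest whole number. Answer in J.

880952 J

Cumulative transfer efficiency: 0.05 × 0.07 × 0.12 = 0.00042
Phytoplankton energy = 370 / 0.00042 = 880952 J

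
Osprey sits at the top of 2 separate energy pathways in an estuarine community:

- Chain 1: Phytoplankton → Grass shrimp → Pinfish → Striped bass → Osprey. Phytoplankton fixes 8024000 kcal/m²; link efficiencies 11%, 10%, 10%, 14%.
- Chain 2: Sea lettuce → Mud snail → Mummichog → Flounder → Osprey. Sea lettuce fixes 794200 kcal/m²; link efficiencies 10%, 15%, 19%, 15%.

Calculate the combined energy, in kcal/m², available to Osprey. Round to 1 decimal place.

1575.2 kcal/m²

Chain 1: 8024000 × 0.11 × 0.1 × 0.1 × 0.14 = 1235.696 kcal/m²
Chain 2: 794200 × 0.1 × 0.15 × 0.19 × 0.15 = 339.5205 kcal/m²
Total at Osprey: 1235.696 + 339.5205 = 1575.2165 kcal/m²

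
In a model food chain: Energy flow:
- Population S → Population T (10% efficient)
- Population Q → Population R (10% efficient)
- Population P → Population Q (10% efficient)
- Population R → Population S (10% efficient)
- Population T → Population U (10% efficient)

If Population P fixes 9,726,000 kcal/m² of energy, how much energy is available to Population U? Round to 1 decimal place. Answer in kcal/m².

Population Q: 9726000 × 0.1 = 972600 kcal/m²
Population R: 972600 × 0.1 = 97260 kcal/m²
Population S: 97260 × 0.1 = 9726 kcal/m²
Population T: 9726 × 0.1 = 972.6 kcal/m²
Population U: 972.6 × 0.1 = 97.26 kcal/m²

97.3 kcal/m²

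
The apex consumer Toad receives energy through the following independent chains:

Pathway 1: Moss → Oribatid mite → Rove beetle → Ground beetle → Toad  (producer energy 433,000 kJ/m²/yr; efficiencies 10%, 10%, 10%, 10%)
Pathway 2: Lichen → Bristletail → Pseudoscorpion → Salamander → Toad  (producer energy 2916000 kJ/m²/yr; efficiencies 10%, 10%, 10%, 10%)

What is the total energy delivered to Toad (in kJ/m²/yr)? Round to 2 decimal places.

334.90 kJ/m²/yr

Pathway 1: 433000 × 0.1 × 0.1 × 0.1 × 0.1 = 43.3 kJ/m²/yr
Pathway 2: 2916000 × 0.1 × 0.1 × 0.1 × 0.1 = 291.6 kJ/m²/yr
Total at Toad: 43.3 + 291.6 = 334.9 kJ/m²/yr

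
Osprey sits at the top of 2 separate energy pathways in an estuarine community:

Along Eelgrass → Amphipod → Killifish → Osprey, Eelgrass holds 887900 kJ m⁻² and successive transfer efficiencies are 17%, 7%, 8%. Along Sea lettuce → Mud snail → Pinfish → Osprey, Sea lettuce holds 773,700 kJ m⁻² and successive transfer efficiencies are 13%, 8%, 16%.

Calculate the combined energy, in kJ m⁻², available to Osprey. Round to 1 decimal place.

Via Eelgrass: 887900 × 0.17 × 0.07 × 0.08 = 845.2808 kJ m⁻²
Via Sea lettuce: 773700 × 0.13 × 0.08 × 0.16 = 1287.4368 kJ m⁻²
Total at Osprey: 845.2808 + 1287.4368 = 2132.7176 kJ m⁻²

2132.7 kJ m⁻²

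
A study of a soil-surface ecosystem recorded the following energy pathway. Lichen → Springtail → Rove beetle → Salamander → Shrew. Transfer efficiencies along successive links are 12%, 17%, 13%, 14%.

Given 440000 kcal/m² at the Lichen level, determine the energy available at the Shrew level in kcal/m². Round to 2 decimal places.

163.36 kcal/m²

Springtail: 440000 × 0.12 = 52800 kcal/m²
Rove beetle: 52800 × 0.17 = 8976 kcal/m²
Salamander: 8976 × 0.13 = 1166.88 kcal/m²
Shrew: 1166.88 × 0.14 = 163.3632 kcal/m²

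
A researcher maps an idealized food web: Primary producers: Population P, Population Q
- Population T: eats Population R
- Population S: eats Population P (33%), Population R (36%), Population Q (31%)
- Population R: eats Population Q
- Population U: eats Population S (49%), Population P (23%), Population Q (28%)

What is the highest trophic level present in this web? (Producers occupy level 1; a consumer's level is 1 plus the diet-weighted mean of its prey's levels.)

3

Population R: 1 + 1 = 2
Population S: 1 + (0.33×1 + 0.36×2 + 0.31×1) = 2.36
Population T: 1 + 2 = 3
Population U: 1 + (0.49×2.36 + 0.23×1 + 0.28×1) = 2.6664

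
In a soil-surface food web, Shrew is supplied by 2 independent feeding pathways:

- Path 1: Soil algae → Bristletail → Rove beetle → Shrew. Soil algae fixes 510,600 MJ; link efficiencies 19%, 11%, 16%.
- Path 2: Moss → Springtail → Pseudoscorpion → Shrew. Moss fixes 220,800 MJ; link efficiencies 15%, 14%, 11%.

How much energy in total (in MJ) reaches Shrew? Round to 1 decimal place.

Path 1: 510600 × 0.19 × 0.11 × 0.16 = 1707.4464 MJ
Path 2: 220800 × 0.15 × 0.14 × 0.11 = 510.048 MJ
Total at Shrew: 1707.4464 + 510.048 = 2217.4944 MJ

2217.5 MJ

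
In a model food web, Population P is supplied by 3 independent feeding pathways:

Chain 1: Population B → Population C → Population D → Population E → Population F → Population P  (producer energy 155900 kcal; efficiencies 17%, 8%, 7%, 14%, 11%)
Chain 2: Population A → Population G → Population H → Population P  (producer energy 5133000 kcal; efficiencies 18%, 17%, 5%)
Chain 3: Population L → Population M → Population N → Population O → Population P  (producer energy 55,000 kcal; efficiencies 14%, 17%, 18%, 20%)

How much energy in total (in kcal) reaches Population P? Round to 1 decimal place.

7902.9 kcal

Chain 1: 155900 × 0.17 × 0.08 × 0.07 × 0.14 × 0.11 = 2.28561872 kcal
Chain 2: 5133000 × 0.18 × 0.17 × 0.05 = 7853.49 kcal
Chain 3: 55000 × 0.14 × 0.17 × 0.18 × 0.2 = 47.124 kcal
Total at Population P: 2.28561872 + 7853.49 + 47.124 = 7902.89961872 kcal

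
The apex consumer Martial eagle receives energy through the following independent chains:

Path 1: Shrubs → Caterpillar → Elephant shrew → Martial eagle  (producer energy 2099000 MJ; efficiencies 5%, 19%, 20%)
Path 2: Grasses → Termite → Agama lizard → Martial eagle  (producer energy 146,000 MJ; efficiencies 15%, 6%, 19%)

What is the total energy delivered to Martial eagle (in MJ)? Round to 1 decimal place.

4237.8 MJ

Path 1: 2099000 × 0.05 × 0.19 × 0.2 = 3988.1 MJ
Path 2: 146000 × 0.15 × 0.06 × 0.19 = 249.66 MJ
Total at Martial eagle: 3988.1 + 249.66 = 4237.76 MJ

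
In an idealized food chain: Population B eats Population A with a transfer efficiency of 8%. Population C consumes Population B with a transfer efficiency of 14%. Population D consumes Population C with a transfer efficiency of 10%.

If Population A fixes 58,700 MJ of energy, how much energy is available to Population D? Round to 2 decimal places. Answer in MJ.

Population B: 58700 × 0.08 = 4696 MJ
Population C: 4696 × 0.14 = 657.44 MJ
Population D: 657.44 × 0.1 = 65.744 MJ

65.74 MJ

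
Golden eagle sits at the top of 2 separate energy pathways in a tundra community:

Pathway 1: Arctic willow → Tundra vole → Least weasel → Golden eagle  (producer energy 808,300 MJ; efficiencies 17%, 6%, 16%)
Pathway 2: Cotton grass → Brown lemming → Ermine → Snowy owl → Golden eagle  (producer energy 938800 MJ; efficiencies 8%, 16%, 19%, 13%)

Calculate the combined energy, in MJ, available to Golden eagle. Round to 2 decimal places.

Pathway 1: 808300 × 0.17 × 0.06 × 0.16 = 1319.1456 MJ
Pathway 2: 938800 × 0.08 × 0.16 × 0.19 × 0.13 = 296.811008 MJ
Total at Golden eagle: 1319.1456 + 296.811008 = 1615.956608 MJ

1615.96 MJ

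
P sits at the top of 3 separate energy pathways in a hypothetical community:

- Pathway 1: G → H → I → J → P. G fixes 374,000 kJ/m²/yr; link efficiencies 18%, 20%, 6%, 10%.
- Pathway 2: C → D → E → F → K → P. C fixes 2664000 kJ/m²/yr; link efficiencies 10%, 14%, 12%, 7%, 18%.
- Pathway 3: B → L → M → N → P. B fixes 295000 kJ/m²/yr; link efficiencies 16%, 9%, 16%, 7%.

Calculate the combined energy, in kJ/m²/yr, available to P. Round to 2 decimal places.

184.75 kJ/m²/yr

Pathway 1: 374000 × 0.18 × 0.2 × 0.06 × 0.1 = 80.784 kJ/m²/yr
Pathway 2: 2664000 × 0.1 × 0.14 × 0.12 × 0.07 × 0.18 = 56.391552 kJ/m²/yr
Pathway 3: 295000 × 0.16 × 0.09 × 0.16 × 0.07 = 47.5776 kJ/m²/yr
Total at P: 80.784 + 56.391552 + 47.5776 = 184.753152 kJ/m²/yr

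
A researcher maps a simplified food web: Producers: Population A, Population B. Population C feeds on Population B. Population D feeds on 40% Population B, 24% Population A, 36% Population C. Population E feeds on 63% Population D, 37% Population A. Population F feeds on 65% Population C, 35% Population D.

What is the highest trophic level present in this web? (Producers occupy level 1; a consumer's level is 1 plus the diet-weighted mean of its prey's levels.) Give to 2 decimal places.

3.13

Population C: 1 + 1 = 2
Population D: 1 + (0.4×1 + 0.24×1 + 0.36×2) = 2.36
Population E: 1 + (0.63×2.36 + 0.37×1) = 2.8568
Population F: 1 + (0.65×2 + 0.35×2.36) = 3.126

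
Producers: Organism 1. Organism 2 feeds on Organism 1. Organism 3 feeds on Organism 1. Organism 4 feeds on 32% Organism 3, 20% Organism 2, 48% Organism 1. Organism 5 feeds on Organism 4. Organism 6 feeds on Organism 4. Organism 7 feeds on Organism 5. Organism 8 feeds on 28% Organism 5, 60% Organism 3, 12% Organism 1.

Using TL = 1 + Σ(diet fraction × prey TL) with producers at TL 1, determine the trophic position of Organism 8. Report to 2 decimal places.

3.31

Organism 2: 1 + 1 = 2
Organism 3: 1 + 1 = 2
Organism 4: 1 + (0.32×2 + 0.2×2 + 0.48×1) = 2.52
Organism 5: 1 + 2.52 = 3.52
Organism 6: 1 + 2.52 = 3.52
Organism 7: 1 + 3.52 = 4.52
Organism 8: 1 + (0.28×3.52 + 0.6×2 + 0.12×1) = 3.3056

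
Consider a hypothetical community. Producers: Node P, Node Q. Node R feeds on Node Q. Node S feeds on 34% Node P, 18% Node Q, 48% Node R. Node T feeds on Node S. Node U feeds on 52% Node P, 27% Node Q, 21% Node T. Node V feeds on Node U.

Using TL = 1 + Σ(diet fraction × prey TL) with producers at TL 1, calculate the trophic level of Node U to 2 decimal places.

2.52

Node R: 1 + 1 = 2
Node S: 1 + (0.34×1 + 0.18×1 + 0.48×2) = 2.48
Node T: 1 + 2.48 = 3.48
Node U: 1 + (0.52×1 + 0.27×1 + 0.21×3.48) = 2.5208
Node V: 1 + 2.5208 = 3.5208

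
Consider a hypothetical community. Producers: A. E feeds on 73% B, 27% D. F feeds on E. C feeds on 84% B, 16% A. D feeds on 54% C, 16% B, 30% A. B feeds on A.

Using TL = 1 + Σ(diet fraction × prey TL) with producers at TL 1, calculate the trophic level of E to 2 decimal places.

B: 1 + 1 = 2
C: 1 + (0.84×2 + 0.16×1) = 2.84
D: 1 + (0.54×2.84 + 0.16×2 + 0.3×1) = 3.1536
E: 1 + (0.73×2 + 0.27×3.1536) = 3.311472
F: 1 + 3.311472 = 4.311472

3.31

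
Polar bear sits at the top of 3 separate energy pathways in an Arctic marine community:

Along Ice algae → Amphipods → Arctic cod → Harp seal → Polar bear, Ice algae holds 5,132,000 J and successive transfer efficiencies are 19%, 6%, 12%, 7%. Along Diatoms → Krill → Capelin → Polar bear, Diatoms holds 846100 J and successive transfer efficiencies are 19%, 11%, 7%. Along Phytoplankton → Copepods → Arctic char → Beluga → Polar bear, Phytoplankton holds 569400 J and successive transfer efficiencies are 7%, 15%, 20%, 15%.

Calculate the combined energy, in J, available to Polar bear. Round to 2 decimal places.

1908.65 J

Via Ice algae: 5132000 × 0.19 × 0.06 × 0.12 × 0.07 = 491.44032 J
Via Diatoms: 846100 × 0.19 × 0.11 × 0.07 = 1237.8443 J
Via Phytoplankton: 569400 × 0.07 × 0.15 × 0.2 × 0.15 = 179.361 J
Total at Polar bear: 491.44032 + 1237.8443 + 179.361 = 1908.64562 J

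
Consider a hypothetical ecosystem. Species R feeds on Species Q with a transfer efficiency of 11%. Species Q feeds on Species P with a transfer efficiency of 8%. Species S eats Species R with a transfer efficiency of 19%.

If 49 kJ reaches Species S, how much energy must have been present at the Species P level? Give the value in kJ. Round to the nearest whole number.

Cumulative transfer efficiency: 0.08 × 0.11 × 0.19 = 0.001672
Species P energy = 49 / 0.001672 = 29306 kJ

29306 kJ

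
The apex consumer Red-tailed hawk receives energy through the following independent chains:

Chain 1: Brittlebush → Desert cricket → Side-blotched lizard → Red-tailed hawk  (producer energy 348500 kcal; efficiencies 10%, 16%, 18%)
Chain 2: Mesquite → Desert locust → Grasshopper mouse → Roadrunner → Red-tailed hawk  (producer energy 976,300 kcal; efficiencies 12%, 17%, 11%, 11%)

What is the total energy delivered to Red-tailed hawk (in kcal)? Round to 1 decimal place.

1244.7 kcal

Chain 1: 348500 × 0.1 × 0.16 × 0.18 = 1003.68 kcal
Chain 2: 976300 × 0.12 × 0.17 × 0.11 × 0.11 = 240.989892 kcal
Total at Red-tailed hawk: 1003.68 + 240.989892 = 1244.669892 kcal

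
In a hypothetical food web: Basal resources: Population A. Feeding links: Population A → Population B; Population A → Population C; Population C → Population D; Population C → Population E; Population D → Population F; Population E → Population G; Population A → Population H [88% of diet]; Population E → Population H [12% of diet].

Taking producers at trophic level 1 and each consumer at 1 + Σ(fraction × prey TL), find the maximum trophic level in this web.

4

Population B: 1 + 1 = 2
Population C: 1 + 1 = 2
Population D: 1 + 2 = 3
Population E: 1 + 2 = 3
Population F: 1 + 3 = 4
Population G: 1 + 3 = 4
Population H: 1 + (0.88×1 + 0.12×3) = 2.24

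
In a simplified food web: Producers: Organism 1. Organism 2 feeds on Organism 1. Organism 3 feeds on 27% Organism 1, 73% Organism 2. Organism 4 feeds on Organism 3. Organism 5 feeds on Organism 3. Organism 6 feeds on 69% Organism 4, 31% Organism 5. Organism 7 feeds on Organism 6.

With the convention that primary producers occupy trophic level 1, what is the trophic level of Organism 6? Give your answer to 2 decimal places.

4.73

Organism 2: 1 + 1 = 2
Organism 3: 1 + (0.27×1 + 0.73×2) = 2.73
Organism 4: 1 + 2.73 = 3.73
Organism 5: 1 + 2.73 = 3.73
Organism 6: 1 + (0.69×3.73 + 0.31×3.73) = 4.73
Organism 7: 1 + 4.73 = 5.73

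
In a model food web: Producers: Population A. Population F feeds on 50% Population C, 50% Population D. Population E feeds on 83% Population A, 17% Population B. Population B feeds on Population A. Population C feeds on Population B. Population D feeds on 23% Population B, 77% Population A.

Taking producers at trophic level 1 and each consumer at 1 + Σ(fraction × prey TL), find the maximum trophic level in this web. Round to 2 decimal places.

Population B: 1 + 1 = 2
Population C: 1 + 2 = 3
Population D: 1 + (0.23×2 + 0.77×1) = 2.23
Population E: 1 + (0.83×1 + 0.17×2) = 2.17
Population F: 1 + (0.5×3 + 0.5×2.23) = 3.615

3.62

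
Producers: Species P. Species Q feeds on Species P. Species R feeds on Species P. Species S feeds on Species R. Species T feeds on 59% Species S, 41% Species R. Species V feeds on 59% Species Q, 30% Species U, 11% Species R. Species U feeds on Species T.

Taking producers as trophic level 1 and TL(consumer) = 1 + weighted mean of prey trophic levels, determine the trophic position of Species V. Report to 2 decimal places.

Species Q: 1 + 1 = 2
Species R: 1 + 1 = 2
Species S: 1 + 2 = 3
Species T: 1 + (0.59×3 + 0.41×2) = 3.59
Species U: 1 + 3.59 = 4.59
Species V: 1 + (0.59×2 + 0.3×4.59 + 0.11×2) = 3.777

3.78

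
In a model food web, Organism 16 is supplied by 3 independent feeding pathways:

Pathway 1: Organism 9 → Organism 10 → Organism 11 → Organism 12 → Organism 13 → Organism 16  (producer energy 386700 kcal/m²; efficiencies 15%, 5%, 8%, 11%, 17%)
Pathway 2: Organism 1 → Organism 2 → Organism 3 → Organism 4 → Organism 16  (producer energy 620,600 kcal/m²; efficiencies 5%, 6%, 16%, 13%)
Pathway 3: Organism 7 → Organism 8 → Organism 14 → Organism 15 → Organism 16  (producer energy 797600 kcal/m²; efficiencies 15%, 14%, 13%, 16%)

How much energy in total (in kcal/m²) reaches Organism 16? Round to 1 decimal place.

391.5 kcal/m²

Pathway 1: 386700 × 0.15 × 0.05 × 0.08 × 0.11 × 0.17 = 4.338774 kcal/m²
Pathway 2: 620600 × 0.05 × 0.06 × 0.16 × 0.13 = 38.72544 kcal/m²
Pathway 3: 797600 × 0.15 × 0.14 × 0.13 × 0.16 = 348.39168 kcal/m²
Total at Organism 16: 4.338774 + 38.72544 + 348.39168 = 391.455894 kcal/m²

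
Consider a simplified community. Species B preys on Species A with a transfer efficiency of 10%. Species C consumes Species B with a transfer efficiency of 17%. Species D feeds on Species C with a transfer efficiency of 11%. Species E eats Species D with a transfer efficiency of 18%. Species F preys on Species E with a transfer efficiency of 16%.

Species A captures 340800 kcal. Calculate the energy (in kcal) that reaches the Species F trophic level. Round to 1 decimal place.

Species B: 340800 × 0.1 = 34080 kcal
Species C: 34080 × 0.17 = 5793.6 kcal
Species D: 5793.6 × 0.11 = 637.296 kcal
Species E: 637.296 × 0.18 = 114.71328 kcal
Species F: 114.71328 × 0.16 = 18.3541248 kcal

18.4 kcal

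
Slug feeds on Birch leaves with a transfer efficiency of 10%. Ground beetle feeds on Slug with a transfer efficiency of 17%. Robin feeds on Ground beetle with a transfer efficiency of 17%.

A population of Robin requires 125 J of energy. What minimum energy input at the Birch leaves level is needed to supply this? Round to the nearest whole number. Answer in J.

43253 J

Cumulative transfer efficiency: 0.1 × 0.17 × 0.17 = 0.00289
Birch leaves energy = 125 / 0.00289 = 43253 J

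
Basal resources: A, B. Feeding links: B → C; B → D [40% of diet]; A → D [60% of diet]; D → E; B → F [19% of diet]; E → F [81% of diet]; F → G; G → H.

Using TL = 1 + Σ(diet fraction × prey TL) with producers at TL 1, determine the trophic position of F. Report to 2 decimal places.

3.62

C: 1 + 1 = 2
D: 1 + (0.4×1 + 0.6×1) = 2
E: 1 + 2 = 3
F: 1 + (0.19×1 + 0.81×3) = 3.62
G: 1 + 3.62 = 4.62
H: 1 + 4.62 = 5.62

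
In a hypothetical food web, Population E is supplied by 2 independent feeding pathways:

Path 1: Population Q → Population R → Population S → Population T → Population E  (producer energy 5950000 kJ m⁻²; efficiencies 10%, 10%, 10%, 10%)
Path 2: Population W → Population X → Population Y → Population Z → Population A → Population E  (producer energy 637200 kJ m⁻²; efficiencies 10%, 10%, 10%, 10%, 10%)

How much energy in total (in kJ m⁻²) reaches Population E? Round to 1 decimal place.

601.4 kJ m⁻²

Path 1: 5950000 × 0.1 × 0.1 × 0.1 × 0.1 = 595 kJ m⁻²
Path 2: 637200 × 0.1 × 0.1 × 0.1 × 0.1 × 0.1 = 6.372 kJ m⁻²
Total at Population E: 595 + 6.372 = 601.372 kJ m⁻²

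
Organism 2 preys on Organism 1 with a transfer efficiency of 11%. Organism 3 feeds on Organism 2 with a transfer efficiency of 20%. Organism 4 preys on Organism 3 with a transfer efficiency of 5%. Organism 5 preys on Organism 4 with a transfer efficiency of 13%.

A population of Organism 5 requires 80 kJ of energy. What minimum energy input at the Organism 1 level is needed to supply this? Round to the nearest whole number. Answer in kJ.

Cumulative transfer efficiency: 0.11 × 0.2 × 0.05 × 0.13 = 0.000143
Organism 1 energy = 80 / 0.000143 = 559441 kJ

559441 kJ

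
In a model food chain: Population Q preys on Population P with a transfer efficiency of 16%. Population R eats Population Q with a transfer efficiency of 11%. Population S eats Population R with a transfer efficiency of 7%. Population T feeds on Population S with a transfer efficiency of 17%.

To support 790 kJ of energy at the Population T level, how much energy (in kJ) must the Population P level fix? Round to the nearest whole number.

3771963 kJ

Cumulative transfer efficiency: 0.16 × 0.11 × 0.07 × 0.17 = 0.00020944
Population P energy = 790 / 0.00020944 = 3771963 kJ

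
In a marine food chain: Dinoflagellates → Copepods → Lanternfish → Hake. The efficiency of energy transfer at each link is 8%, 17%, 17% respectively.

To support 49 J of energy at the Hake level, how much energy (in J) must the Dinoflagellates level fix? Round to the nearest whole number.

21194 J

Cumulative transfer efficiency: 0.08 × 0.17 × 0.17 = 0.002312
Dinoflagellates energy = 49 / 0.002312 = 21194 J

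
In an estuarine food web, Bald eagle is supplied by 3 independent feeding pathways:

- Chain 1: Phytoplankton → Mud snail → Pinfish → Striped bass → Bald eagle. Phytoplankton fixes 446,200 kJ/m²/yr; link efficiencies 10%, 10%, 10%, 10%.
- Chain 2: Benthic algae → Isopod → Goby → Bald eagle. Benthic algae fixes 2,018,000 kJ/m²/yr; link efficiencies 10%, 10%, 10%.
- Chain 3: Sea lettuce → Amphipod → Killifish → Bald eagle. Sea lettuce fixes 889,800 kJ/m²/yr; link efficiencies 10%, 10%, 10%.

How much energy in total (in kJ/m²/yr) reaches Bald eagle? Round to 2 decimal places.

Chain 1: 446200 × 0.1 × 0.1 × 0.1 × 0.1 = 44.62 kJ/m²/yr
Chain 2: 2018000 × 0.1 × 0.1 × 0.1 = 2018 kJ/m²/yr
Chain 3: 889800 × 0.1 × 0.1 × 0.1 = 889.8 kJ/m²/yr
Total at Bald eagle: 44.62 + 2018 + 889.8 = 2952.42 kJ/m²/yr

2952.42 kJ/m²/yr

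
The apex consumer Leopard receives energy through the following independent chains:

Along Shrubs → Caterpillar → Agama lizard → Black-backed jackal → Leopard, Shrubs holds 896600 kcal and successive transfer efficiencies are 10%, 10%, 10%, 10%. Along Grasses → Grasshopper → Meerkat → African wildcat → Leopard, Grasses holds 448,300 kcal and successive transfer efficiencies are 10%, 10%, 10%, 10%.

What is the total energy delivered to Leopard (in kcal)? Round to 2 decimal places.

134.49 kcal

Via Shrubs: 896600 × 0.1 × 0.1 × 0.1 × 0.1 = 89.66 kcal
Via Grasses: 448300 × 0.1 × 0.1 × 0.1 × 0.1 = 44.83 kcal
Total at Leopard: 89.66 + 44.83 = 134.49 kcal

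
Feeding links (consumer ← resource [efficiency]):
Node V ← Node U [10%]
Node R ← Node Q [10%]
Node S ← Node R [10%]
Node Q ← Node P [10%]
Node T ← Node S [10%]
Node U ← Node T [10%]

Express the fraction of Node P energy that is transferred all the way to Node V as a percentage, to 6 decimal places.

0.000100%

Product of link efficiencies: 0.1 × 0.1 × 0.1 × 0.1 × 0.1 × 0.1 = 0.000001
As a percentage: 0.000001 × 100 = 0.000100%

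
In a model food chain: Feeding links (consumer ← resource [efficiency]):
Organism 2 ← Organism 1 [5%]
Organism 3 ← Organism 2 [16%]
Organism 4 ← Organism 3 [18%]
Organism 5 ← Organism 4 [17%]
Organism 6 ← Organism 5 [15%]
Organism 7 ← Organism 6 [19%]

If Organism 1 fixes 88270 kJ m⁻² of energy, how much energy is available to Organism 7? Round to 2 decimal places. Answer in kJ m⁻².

Organism 2: 88270 × 0.05 = 4413.5 kJ m⁻²
Organism 3: 4413.5 × 0.16 = 706.16 kJ m⁻²
Organism 4: 706.16 × 0.18 = 127.1088 kJ m⁻²
Organism 5: 127.1088 × 0.17 = 21.608496 kJ m⁻²
Organism 6: 21.608496 × 0.15 = 3.2412744 kJ m⁻²
Organism 7: 3.2412744 × 0.19 = 0.615842136 kJ m⁻²

0.62 kJ m⁻²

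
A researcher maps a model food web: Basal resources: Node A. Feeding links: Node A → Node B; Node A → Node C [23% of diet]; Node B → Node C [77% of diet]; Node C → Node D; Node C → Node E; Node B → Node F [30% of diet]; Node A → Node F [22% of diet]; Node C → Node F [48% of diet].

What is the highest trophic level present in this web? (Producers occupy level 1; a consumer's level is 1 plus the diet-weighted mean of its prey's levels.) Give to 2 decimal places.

3.77

Node B: 1 + 1 = 2
Node C: 1 + (0.23×1 + 0.77×2) = 2.77
Node D: 1 + 2.77 = 3.77
Node E: 1 + 2.77 = 3.77
Node F: 1 + (0.3×2 + 0.22×1 + 0.48×2.77) = 3.1496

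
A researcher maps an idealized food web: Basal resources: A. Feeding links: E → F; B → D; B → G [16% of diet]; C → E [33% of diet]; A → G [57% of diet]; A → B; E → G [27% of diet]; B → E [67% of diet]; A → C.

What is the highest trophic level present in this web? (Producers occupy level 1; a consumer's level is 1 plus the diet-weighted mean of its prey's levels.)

B: 1 + 1 = 2
C: 1 + 1 = 2
D: 1 + 2 = 3
E: 1 + (0.33×2 + 0.67×2) = 3
F: 1 + 3 = 4
G: 1 + (0.57×1 + 0.27×3 + 0.16×2) = 2.7

4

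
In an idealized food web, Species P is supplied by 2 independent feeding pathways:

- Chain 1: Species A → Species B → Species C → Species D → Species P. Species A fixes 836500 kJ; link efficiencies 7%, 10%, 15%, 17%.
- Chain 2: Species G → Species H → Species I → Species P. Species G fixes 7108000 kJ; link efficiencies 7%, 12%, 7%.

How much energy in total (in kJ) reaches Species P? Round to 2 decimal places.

Chain 1: 836500 × 0.07 × 0.1 × 0.15 × 0.17 = 149.31525 kJ
Chain 2: 7108000 × 0.07 × 0.12 × 0.07 = 4179.504 kJ
Total at Species P: 149.31525 + 4179.504 = 4328.81925 kJ

4328.82 kJ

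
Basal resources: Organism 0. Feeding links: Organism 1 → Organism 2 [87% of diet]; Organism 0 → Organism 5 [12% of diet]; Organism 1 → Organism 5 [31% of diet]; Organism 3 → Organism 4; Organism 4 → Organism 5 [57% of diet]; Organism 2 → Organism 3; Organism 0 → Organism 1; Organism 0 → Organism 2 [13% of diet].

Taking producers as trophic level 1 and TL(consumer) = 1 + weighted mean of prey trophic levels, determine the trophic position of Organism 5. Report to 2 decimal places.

Organism 1: 1 + 1 = 2
Organism 2: 1 + (0.13×1 + 0.87×2) = 2.87
Organism 3: 1 + 2.87 = 3.87
Organism 4: 1 + 3.87 = 4.87
Organism 5: 1 + (0.12×1 + 0.57×4.87 + 0.31×2) = 4.5159

4.52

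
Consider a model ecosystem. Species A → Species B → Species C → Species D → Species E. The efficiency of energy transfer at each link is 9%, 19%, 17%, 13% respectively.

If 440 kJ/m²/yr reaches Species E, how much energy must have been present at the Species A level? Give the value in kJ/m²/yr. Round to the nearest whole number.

1164298 kJ/m²/yr

Cumulative transfer efficiency: 0.09 × 0.19 × 0.17 × 0.13 = 0.00037791
Species A energy = 440 / 0.00037791 = 1164298 kJ/m²/yr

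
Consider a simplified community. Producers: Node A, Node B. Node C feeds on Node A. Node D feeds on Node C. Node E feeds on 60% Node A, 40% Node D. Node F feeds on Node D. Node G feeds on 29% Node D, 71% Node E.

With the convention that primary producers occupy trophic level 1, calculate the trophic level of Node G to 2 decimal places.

Node C: 1 + 1 = 2
Node D: 1 + 2 = 3
Node E: 1 + (0.6×1 + 0.4×3) = 2.8
Node F: 1 + 3 = 4
Node G: 1 + (0.29×3 + 0.71×2.8) = 3.858

3.86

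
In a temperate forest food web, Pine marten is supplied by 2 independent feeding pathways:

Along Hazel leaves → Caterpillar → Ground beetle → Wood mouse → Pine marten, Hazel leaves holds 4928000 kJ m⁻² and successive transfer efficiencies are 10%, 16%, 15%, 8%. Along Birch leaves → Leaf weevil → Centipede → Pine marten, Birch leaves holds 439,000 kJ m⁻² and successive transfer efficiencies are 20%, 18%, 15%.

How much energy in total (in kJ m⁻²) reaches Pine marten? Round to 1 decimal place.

Via Hazel leaves: 4928000 × 0.1 × 0.16 × 0.15 × 0.08 = 946.176 kJ m⁻²
Via Birch leaves: 439000 × 0.2 × 0.18 × 0.15 = 2370.6 kJ m⁻²
Total at Pine marten: 946.176 + 2370.6 = 3316.776 kJ m⁻²

3316.8 kJ m⁻²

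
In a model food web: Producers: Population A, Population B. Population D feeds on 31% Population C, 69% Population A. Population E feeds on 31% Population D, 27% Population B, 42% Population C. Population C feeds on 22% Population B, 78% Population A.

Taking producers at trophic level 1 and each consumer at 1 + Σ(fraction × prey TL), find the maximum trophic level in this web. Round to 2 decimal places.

Population C: 1 + (0.22×1 + 0.78×1) = 2
Population D: 1 + (0.31×2 + 0.69×1) = 2.31
Population E: 1 + (0.31×2.31 + 0.27×1 + 0.42×2) = 2.8261

2.83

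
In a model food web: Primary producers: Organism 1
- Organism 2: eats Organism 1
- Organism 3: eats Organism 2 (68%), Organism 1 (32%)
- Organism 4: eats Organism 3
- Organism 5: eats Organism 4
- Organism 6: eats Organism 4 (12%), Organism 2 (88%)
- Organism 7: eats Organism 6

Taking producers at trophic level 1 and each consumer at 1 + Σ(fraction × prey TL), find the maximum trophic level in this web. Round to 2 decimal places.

4.68

Organism 2: 1 + 1 = 2
Organism 3: 1 + (0.68×2 + 0.32×1) = 2.68
Organism 4: 1 + 2.68 = 3.68
Organism 5: 1 + 3.68 = 4.68
Organism 6: 1 + (0.12×3.68 + 0.88×2) = 3.2016
Organism 7: 1 + 3.2016 = 4.2016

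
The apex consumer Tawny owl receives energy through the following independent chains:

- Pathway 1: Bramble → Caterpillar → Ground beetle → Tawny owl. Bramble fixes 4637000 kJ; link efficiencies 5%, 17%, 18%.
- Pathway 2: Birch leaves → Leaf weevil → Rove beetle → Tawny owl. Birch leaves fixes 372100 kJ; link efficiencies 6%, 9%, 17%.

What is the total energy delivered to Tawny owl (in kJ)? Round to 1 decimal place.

Pathway 1: 4637000 × 0.05 × 0.17 × 0.18 = 7094.61 kJ
Pathway 2: 372100 × 0.06 × 0.09 × 0.17 = 341.5878 kJ
Total at Tawny owl: 7094.61 + 341.5878 = 7436.1978 kJ

7436.2 kJ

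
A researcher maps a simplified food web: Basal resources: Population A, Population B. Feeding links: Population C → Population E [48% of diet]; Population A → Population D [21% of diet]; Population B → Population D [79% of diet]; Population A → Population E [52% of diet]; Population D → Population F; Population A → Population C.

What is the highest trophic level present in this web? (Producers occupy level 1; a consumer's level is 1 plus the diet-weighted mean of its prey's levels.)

Population C: 1 + 1 = 2
Population D: 1 + (0.79×1 + 0.21×1) = 2
Population E: 1 + (0.52×1 + 0.48×2) = 2.48
Population F: 1 + 2 = 3

3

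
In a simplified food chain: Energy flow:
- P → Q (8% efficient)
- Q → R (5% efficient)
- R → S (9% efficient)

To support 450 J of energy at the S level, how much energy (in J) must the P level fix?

Cumulative transfer efficiency: 0.08 × 0.05 × 0.09 = 0.00036
P energy = 450 / 0.00036 = 1250000 J

1250000 J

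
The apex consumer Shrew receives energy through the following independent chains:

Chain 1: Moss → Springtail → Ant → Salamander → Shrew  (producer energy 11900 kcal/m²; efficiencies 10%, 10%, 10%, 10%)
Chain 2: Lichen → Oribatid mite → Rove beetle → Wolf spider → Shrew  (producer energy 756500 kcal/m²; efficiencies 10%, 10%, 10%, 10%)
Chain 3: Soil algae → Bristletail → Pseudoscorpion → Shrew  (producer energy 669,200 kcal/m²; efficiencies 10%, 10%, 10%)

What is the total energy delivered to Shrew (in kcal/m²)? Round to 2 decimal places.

Chain 1: 11900 × 0.1 × 0.1 × 0.1 × 0.1 = 1.19 kcal/m²
Chain 2: 756500 × 0.1 × 0.1 × 0.1 × 0.1 = 75.65 kcal/m²
Chain 3: 669200 × 0.1 × 0.1 × 0.1 = 669.2 kcal/m²
Total at Shrew: 1.19 + 75.65 + 669.2 = 746.04 kcal/m²

746.04 kcal/m²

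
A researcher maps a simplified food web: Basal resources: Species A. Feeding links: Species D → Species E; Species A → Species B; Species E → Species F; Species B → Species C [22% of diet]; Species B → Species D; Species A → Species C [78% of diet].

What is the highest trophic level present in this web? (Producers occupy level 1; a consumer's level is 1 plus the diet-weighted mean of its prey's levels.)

5

Species B: 1 + 1 = 2
Species C: 1 + (0.22×2 + 0.78×1) = 2.22
Species D: 1 + 2 = 3
Species E: 1 + 3 = 4
Species F: 1 + 4 = 5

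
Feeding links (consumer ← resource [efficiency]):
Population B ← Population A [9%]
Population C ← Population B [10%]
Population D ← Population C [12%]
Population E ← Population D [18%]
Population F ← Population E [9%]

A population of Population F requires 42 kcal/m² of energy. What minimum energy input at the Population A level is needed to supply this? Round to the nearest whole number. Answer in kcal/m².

2400549 kcal/m²

Cumulative transfer efficiency: 0.09 × 0.1 × 0.12 × 0.18 × 0.09 = 0.000017496
Population A energy = 42 / 0.000017496 = 2400549 kcal/m²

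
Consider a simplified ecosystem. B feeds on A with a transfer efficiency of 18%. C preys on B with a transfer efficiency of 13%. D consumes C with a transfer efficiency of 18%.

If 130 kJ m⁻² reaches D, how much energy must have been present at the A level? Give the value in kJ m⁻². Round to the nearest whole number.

30864 kJ m⁻²

Cumulative transfer efficiency: 0.18 × 0.13 × 0.18 = 0.004212
A energy = 130 / 0.004212 = 30864 kJ m⁻²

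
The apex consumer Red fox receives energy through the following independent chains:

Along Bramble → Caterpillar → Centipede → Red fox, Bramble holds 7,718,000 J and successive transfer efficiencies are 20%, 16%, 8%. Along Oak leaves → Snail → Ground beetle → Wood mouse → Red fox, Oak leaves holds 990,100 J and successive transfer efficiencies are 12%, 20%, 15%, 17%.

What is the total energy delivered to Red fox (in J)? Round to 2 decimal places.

20364.02 J

Via Bramble: 7718000 × 0.2 × 0.16 × 0.08 = 19758.08 J
Via Oak leaves: 990100 × 0.12 × 0.2 × 0.15 × 0.17 = 605.9412 J
Total at Red fox: 19758.08 + 605.9412 = 20364.0212 J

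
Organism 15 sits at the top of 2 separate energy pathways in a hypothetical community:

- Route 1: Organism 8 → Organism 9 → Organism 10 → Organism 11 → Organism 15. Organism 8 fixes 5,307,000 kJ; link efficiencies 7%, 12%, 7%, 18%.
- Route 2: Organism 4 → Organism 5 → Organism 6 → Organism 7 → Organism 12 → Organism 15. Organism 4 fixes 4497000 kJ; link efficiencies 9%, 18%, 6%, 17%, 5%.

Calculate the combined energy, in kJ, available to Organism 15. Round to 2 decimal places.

598.85 kJ

Route 1: 5307000 × 0.07 × 0.12 × 0.07 × 0.18 = 561.69288 kJ
Route 2: 4497000 × 0.09 × 0.18 × 0.06 × 0.17 × 0.05 = 37.154214 kJ
Total at Organism 15: 561.69288 + 37.154214 = 598.847094 kJ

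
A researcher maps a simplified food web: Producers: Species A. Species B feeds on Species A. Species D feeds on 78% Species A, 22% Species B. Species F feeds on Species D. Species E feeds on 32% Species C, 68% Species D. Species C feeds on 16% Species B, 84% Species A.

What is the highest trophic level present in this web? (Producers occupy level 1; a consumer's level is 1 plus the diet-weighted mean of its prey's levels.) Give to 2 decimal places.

Species B: 1 + 1 = 2
Species C: 1 + (0.16×2 + 0.84×1) = 2.16
Species D: 1 + (0.78×1 + 0.22×2) = 2.22
Species E: 1 + (0.32×2.16 + 0.68×2.22) = 3.2008
Species F: 1 + 2.22 = 3.22

3.22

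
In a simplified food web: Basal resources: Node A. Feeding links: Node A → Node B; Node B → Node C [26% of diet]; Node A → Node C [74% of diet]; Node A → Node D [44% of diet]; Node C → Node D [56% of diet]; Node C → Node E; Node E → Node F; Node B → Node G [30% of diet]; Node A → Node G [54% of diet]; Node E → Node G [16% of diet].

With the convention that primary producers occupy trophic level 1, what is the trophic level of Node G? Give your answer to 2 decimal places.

2.66

Node B: 1 + 1 = 2
Node C: 1 + (0.26×2 + 0.74×1) = 2.26
Node D: 1 + (0.44×1 + 0.56×2.26) = 2.7056
Node E: 1 + 2.26 = 3.26
Node F: 1 + 3.26 = 4.26
Node G: 1 + (0.3×2 + 0.54×1 + 0.16×3.26) = 2.6616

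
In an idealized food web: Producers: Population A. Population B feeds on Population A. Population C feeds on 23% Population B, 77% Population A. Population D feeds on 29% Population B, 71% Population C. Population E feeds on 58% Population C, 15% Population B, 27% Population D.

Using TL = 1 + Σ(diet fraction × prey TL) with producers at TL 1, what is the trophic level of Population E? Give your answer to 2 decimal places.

3.45

Population B: 1 + 1 = 2
Population C: 1 + (0.23×2 + 0.77×1) = 2.23
Population D: 1 + (0.29×2 + 0.71×2.23) = 3.1633
Population E: 1 + (0.58×2.23 + 0.15×2 + 0.27×3.1633) = 3.447491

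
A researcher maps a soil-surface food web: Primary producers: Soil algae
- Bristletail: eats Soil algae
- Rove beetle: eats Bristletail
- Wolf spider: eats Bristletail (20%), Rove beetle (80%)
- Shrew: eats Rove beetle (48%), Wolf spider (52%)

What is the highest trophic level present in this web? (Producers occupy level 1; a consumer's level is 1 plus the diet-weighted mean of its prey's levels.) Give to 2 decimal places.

4.42

Bristletail: 1 + 1 = 2
Rove beetle: 1 + 2 = 3
Wolf spider: 1 + (0.2×2 + 0.8×3) = 3.8
Shrew: 1 + (0.48×3 + 0.52×3.8) = 4.416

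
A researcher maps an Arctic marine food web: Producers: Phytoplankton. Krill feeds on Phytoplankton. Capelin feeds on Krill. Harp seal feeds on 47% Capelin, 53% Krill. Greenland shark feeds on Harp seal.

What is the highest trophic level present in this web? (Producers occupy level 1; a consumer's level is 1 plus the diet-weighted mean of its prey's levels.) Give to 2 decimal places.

Krill: 1 + 1 = 2
Capelin: 1 + 2 = 3
Harp seal: 1 + (0.47×3 + 0.53×2) = 3.47
Greenland shark: 1 + 3.47 = 4.47

4.47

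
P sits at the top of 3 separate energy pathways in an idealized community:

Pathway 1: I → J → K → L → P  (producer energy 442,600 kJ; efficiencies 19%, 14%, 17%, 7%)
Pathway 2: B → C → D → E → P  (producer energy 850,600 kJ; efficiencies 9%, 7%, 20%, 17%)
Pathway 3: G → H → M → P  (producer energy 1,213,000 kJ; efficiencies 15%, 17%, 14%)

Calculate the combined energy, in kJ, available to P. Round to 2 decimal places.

4652.71 kJ

Pathway 1: 442600 × 0.19 × 0.14 × 0.17 × 0.07 = 140.100604 kJ
Pathway 2: 850600 × 0.09 × 0.07 × 0.2 × 0.17 = 182.19852 kJ
Pathway 3: 1213000 × 0.15 × 0.17 × 0.14 = 4330.41 kJ
Total at P: 140.100604 + 182.19852 + 4330.41 = 4652.709124 kJ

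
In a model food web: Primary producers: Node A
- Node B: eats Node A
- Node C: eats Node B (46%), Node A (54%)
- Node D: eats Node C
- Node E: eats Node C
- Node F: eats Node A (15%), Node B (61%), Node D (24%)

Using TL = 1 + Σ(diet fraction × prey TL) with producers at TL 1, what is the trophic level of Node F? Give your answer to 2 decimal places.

3.20

Node B: 1 + 1 = 2
Node C: 1 + (0.46×2 + 0.54×1) = 2.46
Node D: 1 + 2.46 = 3.46
Node E: 1 + 2.46 = 3.46
Node F: 1 + (0.15×1 + 0.61×2 + 0.24×3.46) = 3.2004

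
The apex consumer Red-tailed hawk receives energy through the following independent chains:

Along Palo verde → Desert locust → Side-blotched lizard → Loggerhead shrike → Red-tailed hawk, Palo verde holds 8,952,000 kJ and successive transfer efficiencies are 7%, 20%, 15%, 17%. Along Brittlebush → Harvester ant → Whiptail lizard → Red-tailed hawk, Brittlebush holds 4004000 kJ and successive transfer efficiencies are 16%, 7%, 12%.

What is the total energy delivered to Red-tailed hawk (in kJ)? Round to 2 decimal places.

Via Palo verde: 8952000 × 0.07 × 0.2 × 0.15 × 0.17 = 3195.864 kJ
Via Brittlebush: 4004000 × 0.16 × 0.07 × 0.12 = 5381.376 kJ
Total at Red-tailed hawk: 3195.864 + 5381.376 = 8577.24 kJ

8577.24 kJ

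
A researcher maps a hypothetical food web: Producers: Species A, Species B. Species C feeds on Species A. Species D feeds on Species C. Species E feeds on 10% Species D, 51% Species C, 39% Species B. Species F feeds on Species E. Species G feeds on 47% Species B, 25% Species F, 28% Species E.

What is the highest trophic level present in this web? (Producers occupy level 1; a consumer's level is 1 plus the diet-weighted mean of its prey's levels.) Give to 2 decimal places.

3.71

Species C: 1 + 1 = 2
Species D: 1 + 2 = 3
Species E: 1 + (0.1×3 + 0.51×2 + 0.39×1) = 2.71
Species F: 1 + 2.71 = 3.71
Species G: 1 + (0.47×1 + 0.25×3.71 + 0.28×2.71) = 3.1563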